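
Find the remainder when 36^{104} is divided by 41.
By Fermat: 36^{40} ≡ 1 (mod 41). 104 = 2×40 + 24. So 36^{104} ≡ 36^{24} ≡ 10 (mod 41)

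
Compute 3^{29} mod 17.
12

Using successive squaring:
Binary expansion of 29: 11101
Powers of 3 mod 17 (each is the square of the previous):
  3^1 ≡ 3 (mod 17)
  3^2 ≡ 3² = 9 ≡ 9 (mod 17)
  3^4 ≡ 9² = 81 ≡ 13 (mod 17)
  3^8 ≡ 13² = 169 ≡ 16 (mod 17)
  3^16 ≡ 16² = 256 ≡ 1 (mod 17)
29 = 16 + 8 + 4 + 1, so 3^29 = 3^16 × 3^8 × 3^4 × 3^1 ≡ 1 × 16 × 13 × 3 (mod 17)
Multiplying step by step:
  1 × 16 = 16 ≡ 16 (mod 17)
  16 × 13 = 208 ≡ 4 (mod 17)
  4 × 3 = 12 ≡ 12 (mod 17)
Result: 3^29 ≡ 12 (mod 17)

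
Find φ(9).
6

Prime factorization: 9 = 3^2
Using the formula φ(n) = n × Π(1 - 1/p) for each prime factor p:
φ(9) = 9 × (1 - 1/3)
φ(9) = 6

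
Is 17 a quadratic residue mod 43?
By Euler's criterion: 17^{21} ≡ 1 (mod 43). Since this equals 1, 17 is a QR.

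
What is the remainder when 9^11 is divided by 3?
Using repeated squaring. 9 ≡ 0 (mod 3). 11 = 8 + 2 + 1 (binary 1011). Repeated squaring mod 3: 0^1 ≡ 0; 0^2 ≡ 0² = 0 ≡ 0; 0^4 ≡ 0² = 0 ≡ 0; 0^8 ≡ 0² = 0 ≡ 0. Multiply: 9^11 ≡ 0^8 × 0^2 × 0^1 ≡ 0 × 0 × 0 (mod 3): 0 × 0 = 0 ≡ 0; 0 × 0 = 0 ≡ 0. So 9^11 ≡ 0 (mod 3).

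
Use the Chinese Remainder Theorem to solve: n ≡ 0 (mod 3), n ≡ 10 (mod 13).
M = 3 × 13 = 39. M₁ = 13, y₁ ≡ 1 (mod 3). M₂ = 3, y₂ ≡ 9 (mod 13). n = 0×13×1 + 10×3×9 ≡ 36 (mod 39)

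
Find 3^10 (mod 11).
10 = 8 + 2 (binary 1010). Repeated squaring mod 11: 3^1 ≡ 3; 3^2 ≡ 3² = 9 ≡ 9; 3^4 ≡ 9² = 81 ≡ 4; 3^8 ≡ 4² = 16 ≡ 5. Multiply: 3^10 = 3^8 × 3^2 ≡ 5 × 9 (mod 11): 5 × 9 = 45 ≡ 1. So 3^10 ≡ 1 (mod 11).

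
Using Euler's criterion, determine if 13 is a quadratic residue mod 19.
By Euler's criterion: 13^{9} ≡ 18 (mod 19). Since this equals -1 (≡ 18), 13 is not a QR.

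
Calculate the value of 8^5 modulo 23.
5 = 4 + 1 (binary 101). Repeated squaring mod 23: 8^1 ≡ 8; 8^2 ≡ 8² = 64 ≡ 18; 8^4 ≡ 18² = 324 ≡ 2. Multiply: 8^5 = 8^4 × 8^1 ≡ 2 × 8 (mod 23): 2 × 8 = 16 ≡ 16. So 8^5 ≡ 16 (mod 23).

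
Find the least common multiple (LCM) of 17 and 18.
306

First find GCD(17, 18) using the Euclidean algorithm:
17 = 0 × 18 + 17
18 = 1 × 17 + 1
17 = 17 × 1 + 0
GCD(17, 18) = 1

LCM formula: LCM(a, b) = (a × b) / GCD(a, b)
LCM(17, 18) = (17 × 18) / 1
LCM(17, 18) = 306 / 1
LCM(17, 18) = 306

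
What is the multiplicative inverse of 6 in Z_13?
11

Using Extended Euclidean Algorithm:
gcd(6, 13) = 1
Bezout coefficients: 6 × -2 + 13 × 1 = 1
So 6 × -2 ≡ 1 (mod 13)
The inverse is -2 mod 13 = 11
Verification: 6 × 11 = 66 = 5 × 13 + 1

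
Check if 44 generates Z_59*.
p - 1 = 58 has prime divisors 2, 29. Check 44^(58/q) mod 59 for each: 44^(58/2) = 44^29 ≡ 58, 44^(58/29) = 44^2 ≡ 48 (mod 59). None of these is 1, so 44 has order 58 = φ(59), so it is a primitive root mod 59.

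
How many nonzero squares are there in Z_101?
For prime 101, there are (p-1)/2 = (101-1)/2 = 50 quadratic residues (excluding 0).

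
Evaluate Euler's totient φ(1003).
928

Prime factorization: 1003 = 17 × 59
Using the formula φ(n) = n × Π(1 - 1/p) for each prime factor p:
φ(1003) = 1003 × (1 - 1/17) × (1 - 1/59)
φ(1003) = 928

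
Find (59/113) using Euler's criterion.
(59/113) = 59^{56} mod 113 = -1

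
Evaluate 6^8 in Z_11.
8 = 8 (binary 1000). Repeated squaring mod 11: 6^1 ≡ 6; 6^2 ≡ 6² = 36 ≡ 3; 6^4 ≡ 3² = 9 ≡ 9; 6^8 ≡ 9² = 81 ≡ 4. So 6^8 ≡ 4 (mod 11).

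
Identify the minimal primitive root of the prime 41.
p - 1 = 40 has prime divisors 2, 5. h is a primitive root mod 41 iff h^(40/q) ≢ 1 (mod 41) for each such q.
h = 2: 2^20 ≡ 1, 2^8 ≡ 10 (mod 41); 2^20 ≡ 1, so not a primitive root.
h = 3: 3^20 ≡ 40, 3^8 ≡ 1 (mod 41); 3^8 ≡ 1, so not a primitive root.
h = 4: 4^20 ≡ 1, 4^8 ≡ 18 (mod 41); 4^20 ≡ 1, so not a primitive root.
h = 5: 5^20 ≡ 1, 5^8 ≡ 18 (mod 41); 5^20 ≡ 1, so not a primitive root.
h = 6: 6^20 ≡ 40, 6^8 ≡ 10 (mod 41); none is 1, so 6 has order 40 and is a primitive root.
The smallest primitive root mod 41 is g = 6.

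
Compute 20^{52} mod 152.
96

Using successive squaring:
Binary expansion of 52: 110100
Powers of 20 mod 152 (each is the square of the previous):
  20^1 ≡ 20 (mod 152)
  20^2 ≡ 20² = 400 ≡ 96 (mod 152)
  20^4 ≡ 96² = 9216 ≡ 96 (mod 152)
  20^8 ≡ 96² = 9216 ≡ 96 (mod 152)
  20^16 ≡ 96² = 9216 ≡ 96 (mod 152)
  20^32 ≡ 96² = 9216 ≡ 96 (mod 152)
52 = 32 + 16 + 4, so 20^52 = 20^32 × 20^16 × 20^4 ≡ 96 × 96 × 96 (mod 152)
Multiplying step by step:
  96 × 96 = 9216 ≡ 96 (mod 152)
  96 × 96 = 9216 ≡ 96 (mod 152)
Result: 20^52 ≡ 96 (mod 152)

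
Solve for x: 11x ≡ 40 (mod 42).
38

Since gcd(11, 42) = 1 divides 40, a solution exists.
Multiply both sides by the inverse of 11 mod 42:
  11^(-1) mod 42 = 23
  x ≡ 23 × 40 ≡ 920 ≡ 38 (mod 42)
Verification: 11 × 38 = 418 = 9 × 42 + 40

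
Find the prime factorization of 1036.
2^2 × 7 × 37

Divide by primes starting from smallest:
1036 ÷ 2 = 518
518 ÷ 2 = 259
259 ÷ 7 = 37
37 ÷ 37 = 1

1036 = 2^2 × 7 × 37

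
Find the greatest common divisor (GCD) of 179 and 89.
1

Using the Euclidean algorithm:
179 = 2 × 89 + 1
89 = 89 × 1 + 0

GCD(179, 89) = 1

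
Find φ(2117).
2016

Prime factorization: 2117 = 29 × 73
Using the formula φ(n) = n × Π(1 - 1/p) for each prime factor p:
φ(2117) = 2117 × (1 - 1/29) × (1 - 1/73)
φ(2117) = 2016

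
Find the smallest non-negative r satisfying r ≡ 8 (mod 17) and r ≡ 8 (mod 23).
M = 17 × 23 = 391. M₁ = 23, y₁ ≡ 3 (mod 17). M₂ = 17, y₂ ≡ 19 (mod 23). r = 8×23×3 + 8×17×19 ≡ 8 (mod 391)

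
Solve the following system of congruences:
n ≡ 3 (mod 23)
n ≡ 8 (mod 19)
141

Using the Chinese Remainder Theorem:
M = product of moduli = 437
For equation 1: M_1 = 19, 19 ≡ 19 (mod 23), inverse of 19 mod 23 is 17 (check: 19 × 17 = 323 ≡ 1 (mod 23))
For equation 2: M_2 = 23, 23 ≡ 4 (mod 19), inverse of 23 mod 19 is 5 (check: 4 × 5 = 20 ≡ 1 (mod 19))
Combine: n ≡ Σ r_i×M_i×(M_i⁻¹ mod m_i) = 3×19×17 + 8×23×5 = 969 + 920 = 1889
1889 mod 437 = 141
n ≡ 141 (mod 437)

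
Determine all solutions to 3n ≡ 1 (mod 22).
15

Since gcd(3, 22) = 1 divides 1, a solution exists.
Multiply both sides by the inverse of 3 mod 22:
  3^(-1) mod 22 = 15
  x ≡ 15 × 1 ≡ 15 ≡ 15 (mod 22)
Verification: 3 × 15 = 45 = 2 × 22 + 1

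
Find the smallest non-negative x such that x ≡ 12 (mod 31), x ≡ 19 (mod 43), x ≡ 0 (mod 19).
4104

Using the Chinese Remainder Theorem:
M = product of moduli = 25327
For equation 1: M_1 = 817, 817 ≡ 11 (mod 31), inverse of 817 mod 31 is 17 (check: 11 × 17 = 187 ≡ 1 (mod 31))
For equation 2: M_2 = 589, 589 ≡ 30 (mod 43), inverse of 589 mod 43 is 33 (check: 30 × 33 = 990 ≡ 1 (mod 43))
For equation 3: M_3 = 1333, 1333 ≡ 3 (mod 19), inverse of 1333 mod 19 is 13 (check: 3 × 13 = 39 ≡ 1 (mod 19))
Combine: x ≡ Σ r_i×M_i×(M_i⁻¹ mod m_i) = 12×817×17 + 19×589×33 + 0×1333×13 = 166668 + 369303 + 0 = 535971
535971 mod 25327 = 4104
x ≡ 4104 (mod 25327)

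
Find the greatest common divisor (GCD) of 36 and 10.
2

Using the Euclidean algorithm:
36 = 3 × 10 + 6
10 = 1 × 6 + 4
6 = 1 × 4 + 2
4 = 2 × 2 + 0

GCD(36, 10) = 2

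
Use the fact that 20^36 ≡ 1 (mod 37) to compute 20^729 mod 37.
By Fermat: 20^{36} ≡ 1 (mod 37). 729 ≡ 9 (mod 36). So 20^{729} ≡ 20^{9} ≡ 31 (mod 37)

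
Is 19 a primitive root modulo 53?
Yes

To verify, check if 19^(52/q) ≢ 1 (mod 53) for each prime divisor q of 52
Divisors of 52 = 52: [1, 2, 4, 13, 26, 52]
  19^(52/2) = 19^26 ≡ 52 (mod 53)
  19^(52/13) = 19^4 ≡ 47 (mod 53)
Conclusion: 19 is a primitive root modulo 53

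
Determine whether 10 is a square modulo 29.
By Euler's criterion: 10^{14} ≡ 28 (mod 29). Since this equals -1 (≡ 28), 10 is not a QR.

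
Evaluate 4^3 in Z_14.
3 = 2 + 1 (binary 11). Repeated squaring mod 14: 4^1 ≡ 4; 4^2 ≡ 4² = 16 ≡ 2. Multiply: 4^3 = 4^2 × 4^1 ≡ 2 × 4 (mod 14): 2 × 4 = 8 ≡ 8. So 4^3 ≡ 8 (mod 14).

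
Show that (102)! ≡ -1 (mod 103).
(102)! mod 103 = 102. Since this equals -1 (mod 103), Wilson confirms 103 is prime.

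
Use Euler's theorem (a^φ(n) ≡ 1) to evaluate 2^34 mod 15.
By Euler: 2^{8} ≡ 1 (mod 15) since gcd(2, 15) = 1. 34 = 4×8 + 2. So 2^{34} ≡ 2^{2} ≡ 4 (mod 15)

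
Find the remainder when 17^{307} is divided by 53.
By Fermat: 17^{52} ≡ 1 (mod 53). 307 = 5×52 + 47. So 17^{307} ≡ 17^{47} ≡ 4 (mod 53)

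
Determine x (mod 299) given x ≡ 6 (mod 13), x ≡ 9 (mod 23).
32

Using the Chinese Remainder Theorem:
M = product of moduli = 299
For equation 1: M_1 = 23, 23 ≡ 10 (mod 13), inverse of 23 mod 13 is 4 (check: 10 × 4 = 40 ≡ 1 (mod 13))
For equation 2: M_2 = 13, 13 ≡ 13 (mod 23), inverse of 13 mod 23 is 16 (check: 13 × 16 = 208 ≡ 1 (mod 23))
Combine: x ≡ Σ r_i×M_i×(M_i⁻¹ mod m_i) = 6×23×4 + 9×13×16 = 552 + 1872 = 2424
2424 mod 299 = 32
x ≡ 32 (mod 299)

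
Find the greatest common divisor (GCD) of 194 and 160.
2

Using the Euclidean algorithm:
194 = 1 × 160 + 34
160 = 4 × 34 + 24
34 = 1 × 24 + 10
24 = 2 × 10 + 4
10 = 2 × 4 + 2
4 = 2 × 2 + 0

GCD(194, 160) = 2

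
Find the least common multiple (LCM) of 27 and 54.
54

First find GCD(27, 54) using the Euclidean algorithm:
27 = 0 × 54 + 27
54 = 2 × 27 + 0
GCD(27, 54) = 27

LCM formula: LCM(a, b) = (a × b) / GCD(a, b)
LCM(27, 54) = (27 × 54) / 27
LCM(27, 54) = 1458 / 27
LCM(27, 54) = 54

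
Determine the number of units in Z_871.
792

Prime factorization: 871 = 13 × 67
Using the formula φ(n) = n × Π(1 - 1/p) for each prime factor p:
φ(871) = 871 × (1 - 1/13) × (1 - 1/67)
φ(871) = 792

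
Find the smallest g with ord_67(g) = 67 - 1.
p - 1 = 66 has prime divisors 2, 3, 11. h is a primitive root mod 67 iff h^(66/q) ≢ 1 (mod 67) for each such q.
h = 2: 2^33 ≡ 66, 2^22 ≡ 37, 2^6 ≡ 64 (mod 67); none is 1, so 2 has order 66 and is a primitive root.
The smallest primitive root mod 67 is g = 2.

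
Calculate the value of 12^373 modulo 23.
Using Fermat: 12^{22} ≡ 1 (mod 23). 373 ≡ 21 (mod 22). So 12^{373} ≡ 12^{21} ≡ 2 (mod 23)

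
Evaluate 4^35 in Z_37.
Using repeated squaring. 35 = 32 + 2 + 1 (binary 100011). Repeated squaring mod 37: 4^1 ≡ 4; 4^2 ≡ 4² = 16 ≡ 16; 4^4 ≡ 16² = 256 ≡ 34; 4^8 ≡ 34² = 1156 ≡ 9; 4^16 ≡ 9² = 81 ≡ 7; 4^32 ≡ 7² = 49 ≡ 12. Multiply: 4^35 = 4^32 × 4^2 × 4^1 ≡ 12 × 16 × 4 (mod 37): 12 × 16 = 192 ≡ 7; 7 × 4 = 28 ≡ 28. So 4^35 ≡ 28 (mod 37).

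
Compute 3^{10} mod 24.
9

Using successive squaring:
Binary expansion of 10: 1010
Powers of 3 mod 24 (each is the square of the previous):
  3^1 ≡ 3 (mod 24)
  3^2 ≡ 3² = 9 ≡ 9 (mod 24)
  3^4 ≡ 9² = 81 ≡ 9 (mod 24)
  3^8 ≡ 9² = 81 ≡ 9 (mod 24)
10 = 8 + 2, so 3^10 = 3^8 × 3^2 ≡ 9 × 9 (mod 24)
Multiplying step by step:
  9 × 9 = 81 ≡ 9 (mod 24)
Result: 3^10 ≡ 9 (mod 24)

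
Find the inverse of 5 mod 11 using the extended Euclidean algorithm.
Extended GCD: 5(-2) + 11(1) = 1. So 5^(-1) ≡ 9 ≡ 9 (mod 11). Verify: 5 × 9 = 45 ≡ 1 (mod 11)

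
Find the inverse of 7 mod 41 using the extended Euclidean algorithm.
Extended GCD: 7(6) + 41(-1) = 1. So 7^(-1) ≡ 6 ≡ 6 (mod 41). Verify: 7 × 6 = 42 ≡ 1 (mod 41)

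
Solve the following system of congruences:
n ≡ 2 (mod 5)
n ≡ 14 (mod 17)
82

Using the Chinese Remainder Theorem:
M = product of moduli = 85
For equation 1: M_1 = 17, 17 ≡ 2 (mod 5), inverse of 17 mod 5 is 3 (check: 2 × 3 = 6 ≡ 1 (mod 5))
For equation 2: M_2 = 5, 5 ≡ 5 (mod 17), inverse of 5 mod 17 is 7 (check: 5 × 7 = 35 ≡ 1 (mod 17))
Combine: n ≡ Σ r_i×M_i×(M_i⁻¹ mod m_i) = 2×17×3 + 14×5×7 = 102 + 490 = 592
592 mod 85 = 82
n ≡ 82 (mod 85)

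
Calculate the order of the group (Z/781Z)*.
700

Prime factorization: 781 = 11 × 71
Using the formula φ(n) = n × Π(1 - 1/p) for each prime factor p:
φ(781) = 781 × (1 - 1/11) × (1 - 1/71)
φ(781) = 700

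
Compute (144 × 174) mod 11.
9

(144 × 174) = 25056
25056 mod 11 = 9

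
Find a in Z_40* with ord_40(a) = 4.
33 has order 4 mod 40 since 33^{4} ≡ 1 (mod 40) and no smaller power works.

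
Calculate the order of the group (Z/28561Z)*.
26364

Prime factorization: 28561 = 13^4
Using the formula φ(n) = n × Π(1 - 1/p) for each prime factor p:
φ(28561) = 28561 × (1 - 1/13)
φ(28561) = 26364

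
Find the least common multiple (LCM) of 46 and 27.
1242

First find GCD(46, 27) using the Euclidean algorithm:
46 = 1 × 27 + 19
27 = 1 × 19 + 8
19 = 2 × 8 + 3
8 = 2 × 3 + 2
3 = 1 × 2 + 1
2 = 2 × 1 + 0
GCD(46, 27) = 1

LCM formula: LCM(a, b) = (a × b) / GCD(a, b)
LCM(46, 27) = (46 × 27) / 1
LCM(46, 27) = 1242 / 1
LCM(46, 27) = 1242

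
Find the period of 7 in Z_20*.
Powers of 7 mod 20: 7^1≡7, 7^2≡9, 7^3≡3, 7^4≡1. Order = 4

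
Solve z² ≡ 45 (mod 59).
The square roots of 45 mod 59 are 35 and 24. Verify: 35² = 1225 ≡ 45 (mod 59)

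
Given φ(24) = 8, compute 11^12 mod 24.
By Euler: 11^{8} ≡ 1 (mod 24) since gcd(11, 24) = 1. 12 = 1×8 + 4. So 11^{12} ≡ 11^{4} ≡ 1 (mod 24)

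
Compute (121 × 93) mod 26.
21

(121 × 93) = 11253
11253 mod 26 = 21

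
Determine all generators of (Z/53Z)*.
Primitive roots mod 53: {2, 3, 5, 8, 12, 14, 18, 19, 20, 21, 22, 26, 27, 31, 32, 33, 34, 35, 39, 41, 45, 48, 50, 51}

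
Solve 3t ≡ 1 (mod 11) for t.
4

Using Extended Euclidean Algorithm:
gcd(3, 11) = 1
Bezout coefficients: 3 × 4 + 11 × -1 = 1
So 3 × 4 ≡ 1 (mod 11)
The inverse is 4 mod 11 = 4
Verification: 3 × 4 = 12 = 1 × 11 + 1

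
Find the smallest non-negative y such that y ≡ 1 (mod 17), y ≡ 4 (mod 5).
69

Using the Chinese Remainder Theorem:
M = product of moduli = 85
For equation 1: M_1 = 5, 5 ≡ 5 (mod 17), inverse of 5 mod 17 is 7 (check: 5 × 7 = 35 ≡ 1 (mod 17))
For equation 2: M_2 = 17, 17 ≡ 2 (mod 5), inverse of 17 mod 5 is 3 (check: 2 × 3 = 6 ≡ 1 (mod 5))
Combine: y ≡ Σ r_i×M_i×(M_i⁻¹ mod m_i) = 1×5×7 + 4×17×3 = 35 + 204 = 239
239 mod 85 = 69
y ≡ 69 (mod 85)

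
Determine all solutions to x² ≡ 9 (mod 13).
The square roots of 9 mod 13 are 3 and 10. Verify: 3² = 9 ≡ 9 (mod 13)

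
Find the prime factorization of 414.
2 × 3^2 × 23

Divide by primes starting from smallest:
414 ÷ 2 = 207
207 ÷ 3 = 69
69 ÷ 3 = 23
23 ÷ 23 = 1

414 = 2 × 3^2 × 23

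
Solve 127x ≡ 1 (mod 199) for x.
127^(-1) ≡ 152 (mod 199). Verification: 127 × 152 = 19304 ≡ 1 (mod 199)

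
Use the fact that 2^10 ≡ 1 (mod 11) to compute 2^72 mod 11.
By Fermat: 2^{10} ≡ 1 (mod 11). 72 = 7×10 + 2. So 2^{72} ≡ 2^{2} ≡ 4 (mod 11)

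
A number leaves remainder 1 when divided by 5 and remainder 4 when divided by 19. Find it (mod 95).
M = 5 × 19 = 95. M₁ = 19, y₁ ≡ 4 (mod 5). M₂ = 5, y₂ ≡ 4 (mod 19). m = 1×19×4 + 4×5×4 ≡ 61 (mod 95)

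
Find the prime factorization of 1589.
7 × 227

Divide by primes starting from smallest:
1589 ÷ 7 = 227
227 ÷ 227 = 1

1589 = 7 × 227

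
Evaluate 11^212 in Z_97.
Using Fermat: 11^{96} ≡ 1 (mod 97). 212 ≡ 20 (mod 96). So 11^{212} ≡ 11^{20} ≡ 81 (mod 97)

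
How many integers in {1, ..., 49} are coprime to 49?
42

Prime factorization: 49 = 7^2
Using the formula φ(n) = n × Π(1 - 1/p) for each prime factor p:
φ(49) = 49 × (1 - 1/7)
φ(49) = 42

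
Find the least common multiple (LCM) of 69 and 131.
9039

First find GCD(69, 131) using the Euclidean algorithm:
69 = 0 × 131 + 69
131 = 1 × 69 + 62
69 = 1 × 62 + 7
62 = 8 × 7 + 6
7 = 1 × 6 + 1
6 = 6 × 1 + 0
GCD(69, 131) = 1

LCM formula: LCM(a, b) = (a × b) / GCD(a, b)
LCM(69, 131) = (69 × 131) / 1
LCM(69, 131) = 9039 / 1
LCM(69, 131) = 9039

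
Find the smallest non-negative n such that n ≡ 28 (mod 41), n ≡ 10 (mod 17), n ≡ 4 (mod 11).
2611

Using the Chinese Remainder Theorem:
M = product of moduli = 7667
For equation 1: M_1 = 187, 187 ≡ 23 (mod 41), inverse of 187 mod 41 is 25 (check: 23 × 25 = 575 ≡ 1 (mod 41))
For equation 2: M_2 = 451, 451 ≡ 9 (mod 17), inverse of 451 mod 17 is 2 (check: 9 × 2 = 18 ≡ 1 (mod 17))
For equation 3: M_3 = 697, 697 ≡ 4 (mod 11), inverse of 697 mod 11 is 3 (check: 4 × 3 = 12 ≡ 1 (mod 11))
Combine: n ≡ Σ r_i×M_i×(M_i⁻¹ mod m_i) = 28×187×25 + 10×451×2 + 4×697×3 = 130900 + 9020 + 8364 = 148284
148284 mod 7667 = 2611
n ≡ 2611 (mod 7667)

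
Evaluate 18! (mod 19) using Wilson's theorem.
By Wilson's theorem, (18)! ≡ -1 ≡ 18 (mod 19)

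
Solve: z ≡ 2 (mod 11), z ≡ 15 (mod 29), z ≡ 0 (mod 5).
M = 11 × 29 × 5 = 1595. M₁ = 145, y₁ ≡ 6 (mod 11). M₂ = 55, y₂ ≡ 19 (mod 29). M₃ = 319, y₃ ≡ 4 (mod 5). z = 2×145×6 + 15×55×19 + 0×319×4 ≡ 1465 (mod 1595)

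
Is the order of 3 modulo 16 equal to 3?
No, the actual order is 4, not 3.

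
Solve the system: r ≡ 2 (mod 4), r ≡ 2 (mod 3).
M = 4 × 3 = 12. M₁ = 3, y₁ ≡ 3 (mod 4). M₂ = 4, y₂ ≡ 1 (mod 3). r = 2×3×3 + 2×4×1 ≡ 2 (mod 12)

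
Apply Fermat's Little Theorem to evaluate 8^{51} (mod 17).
2

By Fermat's Little Theorem, a^(p-1) ≡ 1 (mod p) for prime p and gcd(a, p) = 1
Here p = 17, so 8^16 ≡ 1 (mod 17)
We can reduce the exponent: 51 mod 16 = 3
So 8^51 ≡ 8^3 (mod 17)
Computing: 8^3 mod 17 = 2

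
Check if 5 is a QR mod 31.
By Euler's criterion: 5^{15} ≡ 1 (mod 31). Since this equals 1, 5 is a QR.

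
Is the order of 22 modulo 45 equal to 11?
No, the actual order is 12, not 11.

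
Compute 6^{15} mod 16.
0

Using successive squaring:
Binary expansion of 15: 1111
Powers of 6 mod 16 (each is the square of the previous):
  6^1 ≡ 6 (mod 16)
  6^2 ≡ 6² = 36 ≡ 4 (mod 16)
  6^4 ≡ 4² = 16 ≡ 0 (mod 16)
  6^8 ≡ 0² = 0 ≡ 0 (mod 16)
15 = 8 + 4 + 2 + 1, so 6^15 = 6^8 × 6^4 × 6^2 × 6^1 ≡ 0 × 0 × 4 × 6 (mod 16)
Multiplying step by step:
  0 × 0 = 0 ≡ 0 (mod 16)
  0 × 4 = 0 ≡ 0 (mod 16)
  0 × 6 = 0 ≡ 0 (mod 16)
Result: 6^15 ≡ 0 (mod 16)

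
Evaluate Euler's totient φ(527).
480

Prime factorization: 527 = 17 × 31
Using the formula φ(n) = n × Π(1 - 1/p) for each prime factor p:
φ(527) = 527 × (1 - 1/17) × (1 - 1/31)
φ(527) = 480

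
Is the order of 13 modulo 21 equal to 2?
Yes, ord_21(13) = 2.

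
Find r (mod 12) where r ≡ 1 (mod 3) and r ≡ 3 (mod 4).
M = 3 × 4 = 12. M₁ = 4, y₁ ≡ 1 (mod 3). M₂ = 3, y₂ ≡ 3 (mod 4). r = 1×4×1 + 3×3×3 ≡ 7 (mod 12)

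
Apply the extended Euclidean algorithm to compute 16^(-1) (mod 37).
Extended GCD: 16(7) + 37(-3) = 1. So 16^(-1) ≡ 7 ≡ 7 (mod 37). Verify: 16 × 7 = 112 ≡ 1 (mod 37)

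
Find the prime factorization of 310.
2 × 5 × 31

Divide by primes starting from smallest:
310 ÷ 2 = 155
155 ÷ 5 = 31
31 ÷ 31 = 1

310 = 2 × 5 × 31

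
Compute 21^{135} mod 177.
105

Using successive squaring:
Binary expansion of 135: 10000111
Powers of 21 mod 177 (each is the square of the previous):
  21^1 ≡ 21 (mod 177)
  21^2 ≡ 21² = 441 ≡ 87 (mod 177)
  21^4 ≡ 87² = 7569 ≡ 135 (mod 177)
  21^8 ≡ 135² = 18225 ≡ 171 (mod 177)
  21^16 ≡ 171² = 29241 ≡ 36 (mod 177)
  21^32 ≡ 36² = 1296 ≡ 57 (mod 177)
  21^64 ≡ 57² = 3249 ≡ 63 (mod 177)
  21^128 ≡ 63² = 3969 ≡ 75 (mod 177)
135 = 128 + 4 + 2 + 1, so 21^135 = 21^128 × 21^4 × 21^2 × 21^1 ≡ 75 × 135 × 87 × 21 (mod 177)
Multiplying step by step:
  75 × 135 = 10125 ≡ 36 (mod 177)
  36 × 87 = 3132 ≡ 123 (mod 177)
  123 × 21 = 2583 ≡ 105 (mod 177)
Result: 21^135 ≡ 105 (mod 177)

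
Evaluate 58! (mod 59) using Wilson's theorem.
By Wilson's theorem, (58)! ≡ -1 ≡ 58 (mod 59)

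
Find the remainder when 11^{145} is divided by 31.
By Fermat: 11^{30} ≡ 1 (mod 31). 145 = 4×30 + 25. So 11^{145} ≡ 11^{25} ≡ 26 (mod 31)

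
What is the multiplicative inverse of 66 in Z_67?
66^(-1) ≡ 66 (mod 67). Verification: 66 × 66 = 4356 ≡ 1 (mod 67)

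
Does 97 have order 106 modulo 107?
p - 1 = 106 has prime divisors 2, 53. Check 97^(106/q) mod 107 for each: 97^(106/2) = 97^53 ≡ 106, 97^(106/53) = 97^2 ≡ 100 (mod 107). None of these is 1, so 97 has order 106 = φ(107), so it is a primitive root mod 107.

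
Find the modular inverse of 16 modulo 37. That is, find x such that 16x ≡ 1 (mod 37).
7

Using Extended Euclidean Algorithm:
gcd(16, 37) = 1
Bezout coefficients: 16 × 7 + 37 × -3 = 1
So 16 × 7 ≡ 1 (mod 37)
The inverse is 7 mod 37 = 7
Verification: 16 × 7 = 112 = 3 × 37 + 1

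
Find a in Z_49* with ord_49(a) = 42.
3 has order 42 mod 49 since 3^{42} ≡ 1 (mod 49) and no smaller power works.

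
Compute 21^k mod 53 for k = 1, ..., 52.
g^1, g^2, ..., g^{52} mod 53: {21, 17, 39, 24, 27, 37, 35, 46, 12, 40, 45, 44, 23, 6, 20, 49, 22, 38, 3, 10, 51, 11, 19, 28, 5, 52, 32, 36, 14, 29, 26, 16, 18, 7, 41, 13, 8, 9, 30, 47, 33, 4, 31, 15, 50, 43, 2, 42, 34, 25, 48, 1}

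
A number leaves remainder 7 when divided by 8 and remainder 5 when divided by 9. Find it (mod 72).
M = 8 × 9 = 72. M₁ = 9, y₁ ≡ 1 (mod 8). M₂ = 8, y₂ ≡ 8 (mod 9). n = 7×9×1 + 5×8×8 ≡ 23 (mod 72)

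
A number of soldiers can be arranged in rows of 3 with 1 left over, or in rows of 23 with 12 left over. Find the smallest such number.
M = 3 × 23 = 69. M₁ = 23, y₁ ≡ 2 (mod 3). M₂ = 3, y₂ ≡ 8 (mod 23). m = 1×23×2 + 12×3×8 ≡ 58 (mod 69). The smallest positive such number is 58.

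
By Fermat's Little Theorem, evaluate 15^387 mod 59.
By Fermat: 15^{58} ≡ 1 (mod 59). 387 = 6×58 + 39. So 15^{387} ≡ 15^{39} ≡ 19 (mod 59)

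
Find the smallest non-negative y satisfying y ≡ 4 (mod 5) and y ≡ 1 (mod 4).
M = 5 × 4 = 20. M₁ = 4, y₁ ≡ 4 (mod 5). M₂ = 5, y₂ ≡ 1 (mod 4). y = 4×4×4 + 1×5×1 ≡ 9 (mod 20)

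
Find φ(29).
28

Prime factorization: 29 = 29
Using the formula φ(n) = n × Π(1 - 1/p) for each prime factor p:
φ(29) = 29 × (1 - 1/29)
φ(29) = 28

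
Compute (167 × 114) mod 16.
14

(167 × 114) = 19038
19038 mod 16 = 14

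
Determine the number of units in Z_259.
216

Prime factorization: 259 = 7 × 37
Using the formula φ(n) = n × Π(1 - 1/p) for each prime factor p:
φ(259) = 259 × (1 - 1/7) × (1 - 1/37)
φ(259) = 216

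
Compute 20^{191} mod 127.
108

Using successive squaring:
Binary expansion of 191: 10111111
Powers of 20 mod 127 (each is the square of the previous):
  20^1 ≡ 20 (mod 127)
  20^2 ≡ 20² = 400 ≡ 19 (mod 127)
  20^4 ≡ 19² = 361 ≡ 107 (mod 127)
  20^8 ≡ 107² = 11449 ≡ 19 (mod 127)
  20^16 ≡ 19² = 361 ≡ 107 (mod 127)
  20^32 ≡ 107² = 11449 ≡ 19 (mod 127)
  20^64 ≡ 19² = 361 ≡ 107 (mod 127)
  20^128 ≡ 107² = 11449 ≡ 19 (mod 127)
191 = 128 + 32 + 16 + 8 + 4 + 2 + 1, so 20^191 = 20^128 × 20^32 × 20^16 × 20^8 × 20^4 × 20^2 × 20^1 ≡ 19 × 19 × 107 × 19 × 107 × 19 × 20 (mod 127)
Multiplying step by step:
  19 × 19 = 361 ≡ 107 (mod 127)
  107 × 107 = 11449 ≡ 19 (mod 127)
  19 × 19 = 361 ≡ 107 (mod 127)
  107 × 107 = 11449 ≡ 19 (mod 127)
  19 × 19 = 361 ≡ 107 (mod 127)
  107 × 20 = 2140 ≡ 108 (mod 127)
Result: 20^191 ≡ 108 (mod 127)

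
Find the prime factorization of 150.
2 × 3 × 5^2

Divide by primes starting from smallest:
150 ÷ 2 = 75
75 ÷ 3 = 25
25 ÷ 5 = 5
5 ÷ 5 = 1

150 = 2 × 3 × 5^2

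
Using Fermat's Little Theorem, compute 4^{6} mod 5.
1

By Fermat's Little Theorem, a^(p-1) ≡ 1 (mod p) for prime p and gcd(a, p) = 1
Here p = 5, so 4^4 ≡ 1 (mod 5)
We can reduce the exponent: 6 mod 4 = 2
So 4^6 ≡ 4^2 (mod 5)
Computing: 4^2 mod 5 = 1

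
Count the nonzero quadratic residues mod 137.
For prime 137, there are (p-1)/2 = (137-1)/2 = 68 quadratic residues (excluding 0).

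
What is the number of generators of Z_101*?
Number of primitive roots mod 101 = φ(100) = 40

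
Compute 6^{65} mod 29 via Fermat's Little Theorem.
22

By Fermat's Little Theorem, a^(p-1) ≡ 1 (mod p) for prime p and gcd(a, p) = 1
Here p = 29, so 6^28 ≡ 1 (mod 29)
We can reduce the exponent: 65 mod 28 = 9
So 6^65 ≡ 6^9 (mod 29)
Computing: 6^9 mod 29 = 22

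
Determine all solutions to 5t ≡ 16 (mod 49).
13

Since gcd(5, 49) = 1 divides 16, a solution exists.
Multiply both sides by the inverse of 5 mod 49:
  5^(-1) mod 49 = 10
  x ≡ 10 × 16 ≡ 160 ≡ 13 (mod 49)
Verification: 5 × 13 = 65 = 1 × 49 + 16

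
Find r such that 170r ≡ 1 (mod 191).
170^(-1) ≡ 100 (mod 191). Verification: 170 × 100 = 17000 ≡ 1 (mod 191)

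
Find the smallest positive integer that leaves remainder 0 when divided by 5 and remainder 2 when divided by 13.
M = 5 × 13 = 65. M₁ = 13, y₁ ≡ 2 (mod 5). M₂ = 5, y₂ ≡ 8 (mod 13). n = 0×13×2 + 2×5×8 ≡ 15 (mod 65). The smallest positive such number is 15.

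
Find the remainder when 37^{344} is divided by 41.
By Fermat: 37^{40} ≡ 1 (mod 41). 344 = 8×40 + 24. So 37^{344} ≡ 37^{24} ≡ 10 (mod 41)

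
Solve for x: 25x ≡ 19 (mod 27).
4

Since gcd(25, 27) = 1 divides 19, a solution exists.
Multiply both sides by the inverse of 25 mod 27:
  25^(-1) mod 27 = 13
  x ≡ 13 × 19 ≡ 247 ≡ 4 (mod 27)
Verification: 25 × 4 = 100 = 3 × 27 + 19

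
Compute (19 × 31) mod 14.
1

(19 × 31) = 589
589 mod 14 = 1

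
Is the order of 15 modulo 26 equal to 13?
No, the actual order is 12, not 13.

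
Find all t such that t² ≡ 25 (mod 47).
The square roots of 25 mod 47 are 42 and 5. Verify: 42² = 1764 ≡ 25 (mod 47)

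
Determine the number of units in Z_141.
92

Prime factorization: 141 = 3 × 47
Using the formula φ(n) = n × Π(1 - 1/p) for each prime factor p:
φ(141) = 141 × (1 - 1/3) × (1 - 1/47)
φ(141) = 92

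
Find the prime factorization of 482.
2 × 241

Divide by primes starting from smallest:
482 ÷ 2 = 241
241 ÷ 241 = 1

482 = 2 × 241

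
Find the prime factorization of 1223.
1223

Divide by primes starting from smallest:
1223 ÷ 1223 = 1

1223 = 1223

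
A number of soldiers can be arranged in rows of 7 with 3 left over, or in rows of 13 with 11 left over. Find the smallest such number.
M = 7 × 13 = 91. M₁ = 13, y₁ ≡ 6 (mod 7). M₂ = 7, y₂ ≡ 2 (mod 13). z = 3×13×6 + 11×7×2 ≡ 24 (mod 91). The smallest positive such number is 24.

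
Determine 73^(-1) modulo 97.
73^(-1) ≡ 4 (mod 97). Verification: 73 × 4 = 292 ≡ 1 (mod 97)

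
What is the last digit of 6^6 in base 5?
6 ≡ 1 (mod 5). 6 = 4 + 2 (binary 110). Repeated squaring mod 5: 1^1 ≡ 1; 1^2 ≡ 1² = 1 ≡ 1; 1^4 ≡ 1² = 1 ≡ 1. Multiply: 6^6 ≡ 1^4 × 1^2 ≡ 1 × 1 (mod 5): 1 × 1 = 1 ≡ 1. So 6^6 ≡ 1 (mod 5).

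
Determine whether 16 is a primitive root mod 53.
p - 1 = 52 has prime divisors 2, 13. Check 16^(52/q) mod 53 for each: 16^(52/2) = 16^26 ≡ 1, 16^(52/13) = 16^4 ≡ 28 (mod 53). Since 16^26 ≡ 1 (mod 53), the order of 16 divides 26 (in fact the order is 13) ≠ 52, so it is not a primitive root.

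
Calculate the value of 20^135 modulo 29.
Using Fermat: 20^{28} ≡ 1 (mod 29). 135 ≡ 23 (mod 28). So 20^{135} ≡ 20^{23} ≡ 23 (mod 29)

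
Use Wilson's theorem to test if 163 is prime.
(162)! mod 163 = 162. Since 162 ≡ -1 (mod 163), 163 is prime.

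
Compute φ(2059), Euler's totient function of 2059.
1960

Prime factorization: 2059 = 29 × 71
Using the formula φ(n) = n × Π(1 - 1/p) for each prime factor p:
φ(2059) = 2059 × (1 - 1/29) × (1 - 1/71)
φ(2059) = 1960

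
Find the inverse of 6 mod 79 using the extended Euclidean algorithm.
Extended GCD: 6(-13) + 79(1) = 1. So 6^(-1) ≡ 66 ≡ 66 (mod 79). Verify: 6 × 66 = 396 ≡ 1 (mod 79)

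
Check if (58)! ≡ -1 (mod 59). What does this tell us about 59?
(58)! mod 59 = 58. Since this equals -1 (mod 59), Wilson confirms 59 is prime.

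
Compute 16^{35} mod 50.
26

Using successive squaring:
Binary expansion of 35: 100011
Powers of 16 mod 50 (each is the square of the previous):
  16^1 ≡ 16 (mod 50)
  16^2 ≡ 16² = 256 ≡ 6 (mod 50)
  16^4 ≡ 6² = 36 ≡ 36 (mod 50)
  16^8 ≡ 36² = 1296 ≡ 46 (mod 50)
  16^16 ≡ 46² = 2116 ≡ 16 (mod 50)
  16^32 ≡ 16² = 256 ≡ 6 (mod 50)
35 = 32 + 2 + 1, so 16^35 = 16^32 × 16^2 × 16^1 ≡ 6 × 6 × 16 (mod 50)
Multiplying step by step:
  6 × 6 = 36 ≡ 36 (mod 50)
  36 × 16 = 576 ≡ 26 (mod 50)
Result: 16^35 ≡ 26 (mod 50)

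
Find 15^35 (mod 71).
Using repeated squaring. 35 = 32 + 2 + 1 (binary 100011). Repeated squaring mod 71: 15^1 ≡ 15; 15^2 ≡ 15² = 225 ≡ 12; 15^4 ≡ 12² = 144 ≡ 2; 15^8 ≡ 2² = 4 ≡ 4; 15^16 ≡ 4² = 16 ≡ 16; 15^32 ≡ 16² = 256 ≡ 43. Multiply: 15^35 = 15^32 × 15^2 × 15^1 ≡ 43 × 12 × 15 (mod 71): 43 × 12 = 516 ≡ 19; 19 × 15 = 285 ≡ 1. So 15^35 ≡ 1 (mod 71).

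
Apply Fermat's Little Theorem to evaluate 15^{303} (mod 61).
20

By Fermat's Little Theorem, a^(p-1) ≡ 1 (mod p) for prime p and gcd(a, p) = 1
Here p = 61, so 15^60 ≡ 1 (mod 61)
We can reduce the exponent: 303 mod 60 = 3
So 15^303 ≡ 15^3 (mod 61)
Computing: 15^3 mod 61 = 20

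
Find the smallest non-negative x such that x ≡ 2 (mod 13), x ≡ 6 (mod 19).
158

Using the Chinese Remainder Theorem:
M = product of moduli = 247
For equation 1: M_1 = 19, 19 ≡ 6 (mod 13), inverse of 19 mod 13 is 11 (check: 6 × 11 = 66 ≡ 1 (mod 13))
For equation 2: M_2 = 13, 13 ≡ 13 (mod 19), inverse of 13 mod 19 is 3 (check: 13 × 3 = 39 ≡ 1 (mod 19))
Combine: x ≡ Σ r_i×M_i×(M_i⁻¹ mod m_i) = 2×19×11 + 6×13×3 = 418 + 234 = 652
652 mod 247 = 158
x ≡ 158 (mod 247)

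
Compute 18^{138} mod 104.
64

Using successive squaring:
Binary expansion of 138: 10001010
Powers of 18 mod 104 (each is the square of the previous):
  18^1 ≡ 18 (mod 104)
  18^2 ≡ 18² = 324 ≡ 12 (mod 104)
  18^4 ≡ 12² = 144 ≡ 40 (mod 104)
  18^8 ≡ 40² = 1600 ≡ 40 (mod 104)
  18^16 ≡ 40² = 1600 ≡ 40 (mod 104)
  18^32 ≡ 40² = 1600 ≡ 40 (mod 104)
  18^64 ≡ 40² = 1600 ≡ 40 (mod 104)
  18^128 ≡ 40² = 1600 ≡ 40 (mod 104)
138 = 128 + 8 + 2, so 18^138 = 18^128 × 18^8 × 18^2 ≡ 40 × 40 × 12 (mod 104)
Multiplying step by step:
  40 × 40 = 1600 ≡ 40 (mod 104)
  40 × 12 = 480 ≡ 64 (mod 104)
Result: 18^138 ≡ 64 (mod 104)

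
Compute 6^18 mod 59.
Using repeated squaring. 18 = 16 + 2 (binary 10010). Repeated squaring mod 59: 6^1 ≡ 6; 6^2 ≡ 6² = 36 ≡ 36; 6^4 ≡ 36² = 1296 ≡ 57; 6^8 ≡ 57² = 3249 ≡ 4; 6^16 ≡ 4² = 16 ≡ 16. Multiply: 6^18 = 6^16 × 6^2 ≡ 16 × 36 (mod 59): 16 × 36 = 576 ≡ 45. So 6^18 ≡ 45 (mod 59).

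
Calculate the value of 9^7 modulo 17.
7 = 4 + 2 + 1 (binary 111). Repeated squaring mod 17: 9^1 ≡ 9; 9^2 ≡ 9² = 81 ≡ 13; 9^4 ≡ 13² = 169 ≡ 16. Multiply: 9^7 = 9^4 × 9^2 × 9^1 ≡ 16 × 13 × 9 (mod 17): 16 × 13 = 208 ≡ 4; 4 × 9 = 36 ≡ 2. So 9^7 ≡ 2 (mod 17).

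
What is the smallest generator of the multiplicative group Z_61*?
p - 1 = 60 has prime divisors 2, 3, 5. h is a primitive root mod 61 iff h^(60/q) ≢ 1 (mod 61) for each such q.
h = 2: 2^30 ≡ 60, 2^20 ≡ 47, 2^12 ≡ 9 (mod 61); none is 1, so 2 has order 60 and is a primitive root.
The smallest primitive root mod 61 is g = 2.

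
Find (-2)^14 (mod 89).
Using repeated squaring. (-2) ≡ 87 (mod 89). 14 = 8 + 4 + 2 (binary 1110). Repeated squaring mod 89: 87^1 ≡ 87; 87^2 ≡ 87² = 7569 ≡ 4; 87^4 ≡ 4² = 16 ≡ 16; 87^8 ≡ 16² = 256 ≡ 78. Multiply: (-2)^14 ≡ 87^8 × 87^4 × 87^2 ≡ 78 × 16 × 4 (mod 89): 78 × 16 = 1248 ≡ 2; 2 × 4 = 8 ≡ 8. So (-2)^14 ≡ 8 (mod 89).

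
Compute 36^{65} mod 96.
0

Using successive squaring:
Binary expansion of 65: 1000001
Powers of 36 mod 96 (each is the square of the previous):
  36^1 ≡ 36 (mod 96)
  36^2 ≡ 36² = 1296 ≡ 48 (mod 96)
  36^4 ≡ 48² = 2304 ≡ 0 (mod 96)
  36^8 ≡ 0² = 0 ≡ 0 (mod 96)
  36^16 ≡ 0² = 0 ≡ 0 (mod 96)
  36^32 ≡ 0² = 0 ≡ 0 (mod 96)
  36^64 ≡ 0² = 0 ≡ 0 (mod 96)
65 = 64 + 1, so 36^65 = 36^64 × 36^1 ≡ 0 × 36 (mod 96)
Multiplying step by step:
  0 × 36 = 0 ≡ 0 (mod 96)
Result: 36^65 ≡ 0 (mod 96)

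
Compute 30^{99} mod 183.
150

Using successive squaring:
Binary expansion of 99: 1100011
Powers of 30 mod 183 (each is the square of the previous):
  30^1 ≡ 30 (mod 183)
  30^2 ≡ 30² = 900 ≡ 168 (mod 183)
  30^4 ≡ 168² = 28224 ≡ 42 (mod 183)
  30^8 ≡ 42² = 1764 ≡ 117 (mod 183)
  30^16 ≡ 117² = 13689 ≡ 147 (mod 183)
  30^32 ≡ 147² = 21609 ≡ 15 (mod 183)
  30^64 ≡ 15² = 225 ≡ 42 (mod 183)
99 = 64 + 32 + 2 + 1, so 30^99 = 30^64 × 30^32 × 30^2 × 30^1 ≡ 42 × 15 × 168 × 30 (mod 183)
Multiplying step by step:
  42 × 15 = 630 ≡ 81 (mod 183)
  81 × 168 = 13608 ≡ 66 (mod 183)
  66 × 30 = 1980 ≡ 150 (mod 183)
Result: 30^99 ≡ 150 (mod 183)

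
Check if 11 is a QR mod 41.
By Euler's criterion: 11^{20} ≡ 40 (mod 41). Since this equals -1 (≡ 40), 11 is not a QR.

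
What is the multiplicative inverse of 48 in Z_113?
48^(-1) ≡ 73 (mod 113). Verification: 48 × 73 = 3504 ≡ 1 (mod 113)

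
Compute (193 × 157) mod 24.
13

(193 × 157) = 30301
30301 mod 24 = 13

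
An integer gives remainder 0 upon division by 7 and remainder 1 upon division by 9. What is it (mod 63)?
M = 7 × 9 = 63. M₁ = 9, y₁ ≡ 4 (mod 7). M₂ = 7, y₂ ≡ 4 (mod 9). m = 0×9×4 + 1×7×4 ≡ 28 (mod 63). The smallest positive such number is 28.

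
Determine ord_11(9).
Powers of 9 mod 11: 9^1≡9, 9^2≡4, 9^3≡3, 9^4≡5, 9^5≡1. Order = 5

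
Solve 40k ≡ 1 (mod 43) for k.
14

Using Extended Euclidean Algorithm:
gcd(40, 43) = 1
Bezout coefficients: 40 × 14 + 43 × -13 = 1
So 40 × 14 ≡ 1 (mod 43)
The inverse is 14 mod 43 = 14
Verification: 40 × 14 = 560 = 13 × 43 + 1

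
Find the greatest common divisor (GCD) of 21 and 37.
1

Using the Euclidean algorithm:
21 = 0 × 37 + 21
37 = 1 × 21 + 16
21 = 1 × 16 + 5
16 = 3 × 5 + 1
5 = 5 × 1 + 0

GCD(21, 37) = 1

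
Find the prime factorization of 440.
2^3 × 5 × 11

Divide by primes starting from smallest:
440 ÷ 2 = 220
220 ÷ 2 = 110
110 ÷ 2 = 55
55 ÷ 5 = 11
11 ÷ 11 = 1

440 = 2^3 × 5 × 11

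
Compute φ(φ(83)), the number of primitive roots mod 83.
Number of primitive roots mod 83 = φ(82) = 40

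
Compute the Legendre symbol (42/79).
(42/79) = 42^{39} mod 79 = 1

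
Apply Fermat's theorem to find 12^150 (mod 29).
By Fermat: 12^{28} ≡ 1 (mod 29). 150 ≡ 10 (mod 28). So 12^{150} ≡ 12^{10} ≡ 28 (mod 29)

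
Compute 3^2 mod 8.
2 = 2 (binary 10). Repeated squaring mod 8: 3^1 ≡ 3; 3^2 ≡ 3² = 9 ≡ 1. So 3^2 ≡ 1 (mod 8).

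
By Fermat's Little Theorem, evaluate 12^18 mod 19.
By Fermat's Little Theorem, 12^{18} ≡ 1 (mod 19) since 19 is prime and gcd(12, 19) = 1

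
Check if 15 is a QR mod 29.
By Euler's criterion: 15^{14} ≡ 28 (mod 29). Since this equals -1 (≡ 28), 15 is not a QR.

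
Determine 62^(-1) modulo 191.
62^(-1) ≡ 114 (mod 191). Verification: 62 × 114 = 7068 ≡ 1 (mod 191)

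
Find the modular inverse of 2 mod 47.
2^(-1) ≡ 24 (mod 47). Verification: 2 × 24 = 48 ≡ 1 (mod 47)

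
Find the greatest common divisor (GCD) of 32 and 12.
4

Using the Euclidean algorithm:
32 = 2 × 12 + 8
12 = 1 × 8 + 4
8 = 2 × 4 + 0

GCD(32, 12) = 4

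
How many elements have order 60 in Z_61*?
Number of primitive roots mod 61 = φ(60) = 16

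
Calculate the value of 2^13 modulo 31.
Using repeated squaring. 13 = 8 + 4 + 1 (binary 1101). Repeated squaring mod 31: 2^1 ≡ 2; 2^2 ≡ 2² = 4 ≡ 4; 2^4 ≡ 4² = 16 ≡ 16; 2^8 ≡ 16² = 256 ≡ 8. Multiply: 2^13 = 2^8 × 2^4 × 2^1 ≡ 8 × 16 × 2 (mod 31): 8 × 16 = 128 ≡ 4; 4 × 2 = 8 ≡ 8. So 2^13 ≡ 8 (mod 31).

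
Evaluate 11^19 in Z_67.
Using repeated squaring. 19 = 16 + 2 + 1 (binary 10011). Repeated squaring mod 67: 11^1 ≡ 11; 11^2 ≡ 11² = 121 ≡ 54; 11^4 ≡ 54² = 2916 ≡ 35; 11^8 ≡ 35² = 1225 ≡ 19; 11^16 ≡ 19² = 361 ≡ 26. Multiply: 11^19 = 11^16 × 11^2 × 11^1 ≡ 26 × 54 × 11 (mod 67): 26 × 54 = 1404 ≡ 64; 64 × 11 = 704 ≡ 34. So 11^19 ≡ 34 (mod 67).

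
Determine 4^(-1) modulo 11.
4^(-1) ≡ 3 (mod 11). Verification: 4 × 3 = 12 ≡ 1 (mod 11)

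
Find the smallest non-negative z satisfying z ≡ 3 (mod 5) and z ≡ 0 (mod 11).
M = 5 × 11 = 55. M₁ = 11, y₁ ≡ 1 (mod 5). M₂ = 5, y₂ ≡ 9 (mod 11). z = 3×11×1 + 0×5×9 ≡ 33 (mod 55)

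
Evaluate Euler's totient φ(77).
60

Prime factorization: 77 = 7 × 11
Using the formula φ(n) = n × Π(1 - 1/p) for each prime factor p:
φ(77) = 77 × (1 - 1/7) × (1 - 1/11)
φ(77) = 60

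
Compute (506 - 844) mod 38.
4

(506 - 844) = -338
-338 mod 38 = 4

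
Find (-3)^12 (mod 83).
Using repeated squaring. (-3) ≡ 80 (mod 83). 12 = 8 + 4 (binary 1100). Repeated squaring mod 83: 80^1 ≡ 80; 80^2 ≡ 80² = 6400 ≡ 9; 80^4 ≡ 9² = 81 ≡ 81; 80^8 ≡ 81² = 6561 ≡ 4. Multiply: (-3)^12 ≡ 80^8 × 80^4 ≡ 4 × 81 (mod 83): 4 × 81 = 324 ≡ 75. So (-3)^12 ≡ 75 (mod 83).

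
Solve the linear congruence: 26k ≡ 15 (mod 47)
6

Since gcd(26, 47) = 1 divides 15, a solution exists.
Multiply both sides by the inverse of 26 mod 47:
  26^(-1) mod 47 = 38
  x ≡ 38 × 15 ≡ 570 ≡ 6 (mod 47)
Verification: 26 × 6 = 156 = 3 × 47 + 15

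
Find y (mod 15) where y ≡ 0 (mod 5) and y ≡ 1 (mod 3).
M = 5 × 3 = 15. M₁ = 3, y₁ ≡ 2 (mod 5). M₂ = 5, y₂ ≡ 2 (mod 3). y = 0×3×2 + 1×5×2 ≡ 10 (mod 15)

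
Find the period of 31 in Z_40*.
Powers of 31 mod 40: 31^1≡31, 31^2≡1. Order = 2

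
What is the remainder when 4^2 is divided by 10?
2 = 2 (binary 10). Repeated squaring mod 10: 4^1 ≡ 4; 4^2 ≡ 4² = 16 ≡ 6. So 4^2 ≡ 6 (mod 10).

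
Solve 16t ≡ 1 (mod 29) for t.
20

Using Extended Euclidean Algorithm:
gcd(16, 29) = 1
Bezout coefficients: 16 × -9 + 29 × 5 = 1
So 16 × -9 ≡ 1 (mod 29)
The inverse is -9 mod 29 = 20
Verification: 16 × 20 = 320 = 11 × 29 + 1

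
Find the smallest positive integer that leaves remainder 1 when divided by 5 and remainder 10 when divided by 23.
M = 5 × 23 = 115. M₁ = 23, y₁ ≡ 2 (mod 5). M₂ = 5, y₂ ≡ 14 (mod 23). r = 1×23×2 + 10×5×14 ≡ 56 (mod 115). The smallest positive such number is 56.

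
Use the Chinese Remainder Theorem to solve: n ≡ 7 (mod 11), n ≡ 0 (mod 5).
40

Using the Chinese Remainder Theorem:
M = product of moduli = 55
For equation 1: M_1 = 5, 5 ≡ 5 (mod 11), inverse of 5 mod 11 is 9 (check: 5 × 9 = 45 ≡ 1 (mod 11))
For equation 2: M_2 = 11, 11 ≡ 1 (mod 5), inverse of 11 mod 5 is 1 (check: 1 × 1 = 1 ≡ 1 (mod 5))
Combine: n ≡ Σ r_i×M_i×(M_i⁻¹ mod m_i) = 7×5×9 + 0×11×1 = 315 + 0 = 315
315 mod 55 = 40
n ≡ 40 (mod 55)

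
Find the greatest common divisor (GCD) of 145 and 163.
1

Using the Euclidean algorithm:
145 = 0 × 163 + 145
163 = 1 × 145 + 18
145 = 8 × 18 + 1
18 = 18 × 1 + 0

GCD(145, 163) = 1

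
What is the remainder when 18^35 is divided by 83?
Using repeated squaring. 35 = 32 + 2 + 1 (binary 100011). Repeated squaring mod 83: 18^1 ≡ 18; 18^2 ≡ 18² = 324 ≡ 75; 18^4 ≡ 75² = 5625 ≡ 64; 18^8 ≡ 64² = 4096 ≡ 29; 18^16 ≡ 29² = 841 ≡ 11; 18^32 ≡ 11² = 121 ≡ 38. Multiply: 18^35 = 18^32 × 18^2 × 18^1 ≡ 38 × 75 × 18 (mod 83): 38 × 75 = 2850 ≡ 28; 28 × 18 = 504 ≡ 6. So 18^35 ≡ 6 (mod 83).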